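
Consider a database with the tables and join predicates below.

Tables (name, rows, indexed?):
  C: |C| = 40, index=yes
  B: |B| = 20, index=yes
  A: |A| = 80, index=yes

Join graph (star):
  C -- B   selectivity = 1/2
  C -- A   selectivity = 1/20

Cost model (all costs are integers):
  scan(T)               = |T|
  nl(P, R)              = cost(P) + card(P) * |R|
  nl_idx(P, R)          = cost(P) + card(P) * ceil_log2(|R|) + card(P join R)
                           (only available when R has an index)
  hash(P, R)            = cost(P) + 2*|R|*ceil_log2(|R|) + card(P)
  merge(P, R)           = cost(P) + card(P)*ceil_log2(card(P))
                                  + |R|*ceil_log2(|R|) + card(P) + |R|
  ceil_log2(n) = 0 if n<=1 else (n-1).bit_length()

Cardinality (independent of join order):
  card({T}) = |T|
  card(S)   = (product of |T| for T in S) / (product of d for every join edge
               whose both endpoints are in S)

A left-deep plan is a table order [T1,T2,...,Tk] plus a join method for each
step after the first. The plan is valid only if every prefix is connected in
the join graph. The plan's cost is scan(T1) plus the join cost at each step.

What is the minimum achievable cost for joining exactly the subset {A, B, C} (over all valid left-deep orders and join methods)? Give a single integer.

Selinger DP over subsets of {A,B,C}:
  {C}: scan cost=40, card=40
  {B}: scan cost=20, card=20
  {A}: scan cost=80, card=80
  {BC}: card=400; try (B,hash)→280, (C,merge)→420, (B,merge)→440, (C,hash)→520, (C,nl_idx)→540, (B,nl_idx)→640 …(+2); best=280 via (B,hash)
  {AC}: card=160; try (A,nl_idx)→480, (C,hash)→640, (C,nl_idx)→720, (A,merge)→960, (C,merge)→1000, (A,hash)→1200 …(+2); best=480 via (A,nl_idx)
  {ABC}: card=1600; try (B,hash)→840, (A,hash)→1800, (B,merge)→2040, (B,nl_idx)→2880, (B,nl)→3680, (A,nl_idx)→4680 …(+2); best=840 via (B,hash)

840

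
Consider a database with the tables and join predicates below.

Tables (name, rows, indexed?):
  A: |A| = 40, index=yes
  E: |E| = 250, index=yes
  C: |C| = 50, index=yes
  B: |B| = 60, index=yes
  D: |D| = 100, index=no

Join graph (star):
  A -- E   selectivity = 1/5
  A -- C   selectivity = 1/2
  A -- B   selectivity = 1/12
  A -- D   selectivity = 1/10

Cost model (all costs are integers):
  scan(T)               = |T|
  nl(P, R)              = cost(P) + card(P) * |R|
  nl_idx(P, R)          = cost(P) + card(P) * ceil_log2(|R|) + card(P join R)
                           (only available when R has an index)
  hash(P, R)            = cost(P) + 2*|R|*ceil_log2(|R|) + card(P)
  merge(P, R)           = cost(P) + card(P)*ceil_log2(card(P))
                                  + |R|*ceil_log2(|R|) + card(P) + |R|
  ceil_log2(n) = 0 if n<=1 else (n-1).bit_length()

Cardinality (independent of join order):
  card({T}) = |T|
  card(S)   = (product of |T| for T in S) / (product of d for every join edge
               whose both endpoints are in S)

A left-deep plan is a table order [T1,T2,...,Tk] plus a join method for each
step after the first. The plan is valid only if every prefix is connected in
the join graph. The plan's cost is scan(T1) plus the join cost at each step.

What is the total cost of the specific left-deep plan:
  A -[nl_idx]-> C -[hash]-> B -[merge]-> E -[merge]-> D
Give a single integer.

step 1: scan A: cost=40, card=40
step 2: join C via nl_idx
    card(P join C) = 40*50/(2) = 1000
    cost = 40 + 40*6 + 1000 = 1280
step 3: join B via hash
    card(P join B) = 1000*60/(12) = 5000
    cost = 1280 + 2*60*6 + 1000 = 3000
step 4: join E via merge
    card(P join E) = 5000*250/(5) = 250000
    cost = 3000 + 5000*13 + 250*8 + 5000 + 250 = 75250
step 5: join D via merge
    card(P join D) = 250000*100/(10) = 2500000
    cost = 75250 + 250000*18 + 100*7 + 250000 + 100 = 4826050

4826050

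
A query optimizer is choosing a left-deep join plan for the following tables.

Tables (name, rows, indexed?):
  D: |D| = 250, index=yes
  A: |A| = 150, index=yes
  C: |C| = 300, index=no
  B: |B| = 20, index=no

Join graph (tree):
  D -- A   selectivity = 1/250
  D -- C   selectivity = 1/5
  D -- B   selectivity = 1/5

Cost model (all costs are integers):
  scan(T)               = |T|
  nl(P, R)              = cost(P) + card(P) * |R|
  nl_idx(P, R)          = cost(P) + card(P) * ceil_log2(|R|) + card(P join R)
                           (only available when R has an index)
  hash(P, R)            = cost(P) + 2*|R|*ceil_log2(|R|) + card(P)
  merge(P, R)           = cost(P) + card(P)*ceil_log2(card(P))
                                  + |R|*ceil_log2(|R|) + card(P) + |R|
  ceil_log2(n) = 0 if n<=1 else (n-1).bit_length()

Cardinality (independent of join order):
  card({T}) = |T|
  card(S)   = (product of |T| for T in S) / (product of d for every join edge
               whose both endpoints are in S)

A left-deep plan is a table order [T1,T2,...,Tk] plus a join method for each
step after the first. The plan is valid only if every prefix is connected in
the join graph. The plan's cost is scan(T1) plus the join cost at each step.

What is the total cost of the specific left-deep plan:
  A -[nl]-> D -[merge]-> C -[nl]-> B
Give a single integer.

222000

step 1: scan A: cost=150, card=150
step 2: join D via nl
    card(P join D) = 150*250/(250) = 150
    cost = 150 + 150*250 = 37650
step 3: join C via merge
    card(P join C) = 150*300/(5) = 9000
    cost = 37650 + 150*8 + 300*9 + 150 + 300 = 42000
step 4: join B via nl
    card(P join B) = 9000*20/(5) = 36000
    cost = 42000 + 9000*20 = 222000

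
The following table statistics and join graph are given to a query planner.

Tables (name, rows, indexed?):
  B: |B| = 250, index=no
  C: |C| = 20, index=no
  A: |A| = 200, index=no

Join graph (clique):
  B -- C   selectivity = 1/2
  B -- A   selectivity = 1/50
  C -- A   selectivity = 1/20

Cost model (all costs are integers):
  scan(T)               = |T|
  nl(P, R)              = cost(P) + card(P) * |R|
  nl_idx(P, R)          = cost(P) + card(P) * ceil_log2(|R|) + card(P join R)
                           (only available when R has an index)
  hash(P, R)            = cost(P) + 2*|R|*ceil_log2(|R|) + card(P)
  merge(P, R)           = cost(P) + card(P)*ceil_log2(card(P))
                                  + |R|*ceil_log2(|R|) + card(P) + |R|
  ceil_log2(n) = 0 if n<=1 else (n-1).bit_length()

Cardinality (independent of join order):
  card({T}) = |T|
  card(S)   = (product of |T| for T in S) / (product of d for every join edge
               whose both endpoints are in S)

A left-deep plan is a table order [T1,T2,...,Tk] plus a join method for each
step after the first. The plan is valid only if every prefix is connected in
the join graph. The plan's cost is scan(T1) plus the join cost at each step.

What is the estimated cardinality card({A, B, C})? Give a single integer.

Tables in S: A(200), B(250), C(20)
Edges inside S: B-C(d=2), B-A(d=50), C-A(d=20)
numerator = 200 * 250 * 20 = 1000000
denominator = 2 * 50 * 20 = 2000
card(S) = 1000000 / 2000 = 500

500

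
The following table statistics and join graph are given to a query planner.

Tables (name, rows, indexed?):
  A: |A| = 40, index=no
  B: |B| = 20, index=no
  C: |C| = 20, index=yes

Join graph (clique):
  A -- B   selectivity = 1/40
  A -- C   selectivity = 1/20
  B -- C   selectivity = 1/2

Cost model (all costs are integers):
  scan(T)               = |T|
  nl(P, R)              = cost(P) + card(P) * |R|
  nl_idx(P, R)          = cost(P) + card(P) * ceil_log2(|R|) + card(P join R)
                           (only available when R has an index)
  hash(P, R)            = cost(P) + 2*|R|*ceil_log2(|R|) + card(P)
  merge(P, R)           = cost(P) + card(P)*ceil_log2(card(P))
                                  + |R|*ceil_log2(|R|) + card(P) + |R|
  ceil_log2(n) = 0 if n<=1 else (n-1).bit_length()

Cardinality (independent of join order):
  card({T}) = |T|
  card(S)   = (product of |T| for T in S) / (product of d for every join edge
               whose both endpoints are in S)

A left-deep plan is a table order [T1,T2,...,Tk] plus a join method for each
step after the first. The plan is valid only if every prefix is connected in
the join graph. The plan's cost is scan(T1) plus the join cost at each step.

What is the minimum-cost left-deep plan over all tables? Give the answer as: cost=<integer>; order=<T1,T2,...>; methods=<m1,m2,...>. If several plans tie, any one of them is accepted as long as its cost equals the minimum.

Selinger DP (subsets sized 1..n):
  {A}: scan cost=40, card=40
  {B}: scan cost=20, card=20
  {C}: scan cost=20, card=20
  {AB}: card=20; try (B,hash)→280, (A,merge)→420, (B,merge)→440, (A,hash)→520, (A,nl)→820, (B,nl)→840; best=280 via (B,hash)
  {AC}: card=40; try (C,hash)→280, (C,nl_idx)→280, (A,merge)→420, (C,merge)→440, (A,hash)→520, (A,nl)→820 …(+1); best=280 via (C,hash)
  {BC}: card=200; try (C,hash)→240, (B,hash)→240, (C,merge)→260, (B,merge)→260, (C,nl_idx)→320, (C,nl)→420 …(+1); best=240 via (C,hash)
  {ABC}: card=10; try (C,nl_idx)→390, (C,hash)→500, (C,merge)→520, (B,hash)→520, (C,nl)→680, (B,merge)→680 …(+4); best=390 via (C,nl_idx)

cost=390; order=A,B,C; methods=hash,nl_idx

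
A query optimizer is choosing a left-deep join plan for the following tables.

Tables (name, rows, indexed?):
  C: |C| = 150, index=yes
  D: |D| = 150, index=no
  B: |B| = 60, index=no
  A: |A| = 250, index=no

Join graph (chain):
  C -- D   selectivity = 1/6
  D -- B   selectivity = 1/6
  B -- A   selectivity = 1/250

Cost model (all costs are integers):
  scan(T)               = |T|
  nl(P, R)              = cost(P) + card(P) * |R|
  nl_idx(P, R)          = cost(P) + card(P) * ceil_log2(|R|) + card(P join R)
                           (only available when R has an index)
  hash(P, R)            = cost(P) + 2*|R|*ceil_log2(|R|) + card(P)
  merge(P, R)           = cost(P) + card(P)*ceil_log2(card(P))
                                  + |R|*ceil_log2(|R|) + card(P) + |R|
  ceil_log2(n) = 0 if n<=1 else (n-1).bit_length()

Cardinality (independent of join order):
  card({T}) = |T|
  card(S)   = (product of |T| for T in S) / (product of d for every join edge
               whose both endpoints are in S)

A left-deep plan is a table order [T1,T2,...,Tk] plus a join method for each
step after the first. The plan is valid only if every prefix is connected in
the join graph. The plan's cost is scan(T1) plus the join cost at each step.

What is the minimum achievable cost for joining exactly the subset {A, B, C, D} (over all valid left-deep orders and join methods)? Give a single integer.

6890

Selinger DP over subsets of {A,B,C,D}:
  {C}: scan cost=150, card=150
  {D}: scan cost=150, card=150
  {B}: scan cost=60, card=60
  {A}: scan cost=250, card=250
  {CD}: card=3750; try (D,hash)→2700, (C,hash)→2700, (D,merge)→2850, (C,merge)→2850, (C,nl_idx)→5100, (D,nl)→22650 …(+1); best=2700 via (D,hash)
  {BD}: card=1500; try (B,hash)→1020, (D,merge)→1830, (B,merge)→1920, (D,hash)→2520, (D,nl)→9060, (B,nl)→9150; best=1020 via (B,hash)
  {AB}: card=60; try (B,hash)→1220, (A,merge)→2730, (B,merge)→2920, (A,hash)→4120, (A,nl)→15060, (B,nl)→15250; best=1220 via (B,hash)
  {BCD}: card=37500; try (C,hash)→4920, (B,hash)→7170, (C,merge)→20370, (C,nl_idx)→50520, (B,merge)→51870, (C,nl)→226020 …(+1); best=4920 via (C,hash)
  {ABD}: card=1500; try (D,merge)→2990, (D,hash)→3680, (A,hash)→6520, (D,nl)→10220, (A,merge)→21270, (A,nl)→376020; best=2990 via (D,merge)
  {ABCD}: card=37500; try (C,hash)→6890, (C,merge)→22340, (A,hash)→46420, (C,nl_idx)→52490, (C,nl)→227990, (A,merge)→644670 …(+1); best=6890 via (C,hash)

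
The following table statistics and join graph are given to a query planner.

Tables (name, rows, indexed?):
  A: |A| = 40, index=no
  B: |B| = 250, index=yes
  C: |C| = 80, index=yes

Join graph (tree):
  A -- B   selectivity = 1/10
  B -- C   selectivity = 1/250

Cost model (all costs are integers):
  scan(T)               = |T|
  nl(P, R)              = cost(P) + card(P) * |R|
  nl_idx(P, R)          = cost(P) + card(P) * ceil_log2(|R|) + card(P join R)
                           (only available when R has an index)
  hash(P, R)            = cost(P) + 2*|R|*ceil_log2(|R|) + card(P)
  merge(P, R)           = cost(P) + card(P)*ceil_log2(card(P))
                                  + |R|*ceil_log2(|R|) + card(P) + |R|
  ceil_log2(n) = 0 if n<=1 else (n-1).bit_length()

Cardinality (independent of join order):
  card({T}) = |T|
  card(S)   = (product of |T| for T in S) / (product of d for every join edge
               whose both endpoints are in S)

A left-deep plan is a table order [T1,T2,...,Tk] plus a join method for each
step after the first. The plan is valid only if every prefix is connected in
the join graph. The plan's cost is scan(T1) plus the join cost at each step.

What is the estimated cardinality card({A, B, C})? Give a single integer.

Tables in S: A(40), B(250), C(80)
Edges inside S: A-B(d=10), B-C(d=250)
numerator = 40 * 250 * 80 = 800000
denominator = 10 * 250 = 2500
card(S) = 800000 / 2500 = 320

320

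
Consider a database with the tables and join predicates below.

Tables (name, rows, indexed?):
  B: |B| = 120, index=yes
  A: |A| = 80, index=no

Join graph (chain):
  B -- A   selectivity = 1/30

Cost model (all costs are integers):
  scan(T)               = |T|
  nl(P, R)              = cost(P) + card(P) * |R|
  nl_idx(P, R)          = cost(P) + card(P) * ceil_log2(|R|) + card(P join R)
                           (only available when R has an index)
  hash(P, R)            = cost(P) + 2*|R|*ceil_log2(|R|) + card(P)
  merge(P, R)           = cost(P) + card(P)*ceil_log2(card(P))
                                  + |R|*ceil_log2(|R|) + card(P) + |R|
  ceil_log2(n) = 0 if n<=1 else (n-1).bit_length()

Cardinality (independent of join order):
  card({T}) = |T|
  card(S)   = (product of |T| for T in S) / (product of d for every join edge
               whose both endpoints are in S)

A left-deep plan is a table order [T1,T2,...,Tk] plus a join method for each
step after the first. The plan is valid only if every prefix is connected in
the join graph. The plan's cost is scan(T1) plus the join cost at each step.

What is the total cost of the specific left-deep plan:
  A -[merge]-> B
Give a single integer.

1680

step 1: scan A: cost=80, card=80
step 2: join B via merge
    card(P join B) = 80*120/(30) = 320
    cost = 80 + 80*7 + 120*7 + 80 + 120 = 1680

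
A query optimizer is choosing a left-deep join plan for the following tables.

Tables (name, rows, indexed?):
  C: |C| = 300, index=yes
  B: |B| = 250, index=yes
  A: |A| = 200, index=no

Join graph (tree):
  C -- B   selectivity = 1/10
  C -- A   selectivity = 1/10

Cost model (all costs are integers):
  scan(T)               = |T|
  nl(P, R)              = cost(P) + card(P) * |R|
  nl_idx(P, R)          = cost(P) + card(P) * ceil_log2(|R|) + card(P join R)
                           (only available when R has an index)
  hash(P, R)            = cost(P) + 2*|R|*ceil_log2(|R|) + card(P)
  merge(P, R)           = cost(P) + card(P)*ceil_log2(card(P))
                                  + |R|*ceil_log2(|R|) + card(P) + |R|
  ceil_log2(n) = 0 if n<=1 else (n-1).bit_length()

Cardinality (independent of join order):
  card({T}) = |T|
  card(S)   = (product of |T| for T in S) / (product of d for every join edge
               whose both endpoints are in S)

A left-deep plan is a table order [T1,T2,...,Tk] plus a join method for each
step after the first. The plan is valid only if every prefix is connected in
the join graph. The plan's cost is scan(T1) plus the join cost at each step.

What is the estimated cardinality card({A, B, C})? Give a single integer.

Tables in S: A(200), B(250), C(300)
Edges inside S: C-B(d=10), C-A(d=10)
numerator = 200 * 250 * 300 = 15000000
denominator = 10 * 10 = 100
card(S) = 15000000 / 100 = 150000

150000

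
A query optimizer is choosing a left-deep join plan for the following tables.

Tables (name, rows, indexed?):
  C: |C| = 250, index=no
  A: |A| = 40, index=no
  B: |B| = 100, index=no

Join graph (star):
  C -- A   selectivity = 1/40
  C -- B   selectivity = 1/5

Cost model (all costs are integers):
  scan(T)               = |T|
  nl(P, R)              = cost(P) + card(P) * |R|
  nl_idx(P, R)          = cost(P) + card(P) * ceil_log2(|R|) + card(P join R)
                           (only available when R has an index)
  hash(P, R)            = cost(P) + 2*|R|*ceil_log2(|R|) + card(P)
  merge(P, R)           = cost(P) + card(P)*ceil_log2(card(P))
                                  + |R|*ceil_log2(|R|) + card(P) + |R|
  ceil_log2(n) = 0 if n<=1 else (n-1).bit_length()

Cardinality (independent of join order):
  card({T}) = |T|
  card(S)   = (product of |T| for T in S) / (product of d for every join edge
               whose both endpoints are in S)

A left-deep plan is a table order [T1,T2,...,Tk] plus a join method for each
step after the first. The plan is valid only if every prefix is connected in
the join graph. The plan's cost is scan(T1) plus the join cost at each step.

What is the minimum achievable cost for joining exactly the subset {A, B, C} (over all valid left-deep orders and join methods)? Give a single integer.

2630

Selinger DP over subsets of {A,B,C}:
  {C}: scan cost=250, card=250
  {A}: scan cost=40, card=40
  {B}: scan cost=100, card=100
  {AC}: card=250; try (A,hash)→980, (C,merge)→2570, (A,merge)→2780, (C,hash)→4080, (C,nl)→10040, (A,nl)→10250; best=980 via (A,hash)
  {BC}: card=5000; try (B,hash)→1900, (C,merge)→3150, (B,merge)→3300, (C,hash)→4200, (C,nl)→25100, (B,nl)→25250; best=1900 via (B,hash)
  {ABC}: card=5000; try (B,hash)→2630, (B,merge)→4030, (A,hash)→7380, (B,nl)→25980, (A,merge)→72180, (A,nl)→201900; best=2630 via (B,hash)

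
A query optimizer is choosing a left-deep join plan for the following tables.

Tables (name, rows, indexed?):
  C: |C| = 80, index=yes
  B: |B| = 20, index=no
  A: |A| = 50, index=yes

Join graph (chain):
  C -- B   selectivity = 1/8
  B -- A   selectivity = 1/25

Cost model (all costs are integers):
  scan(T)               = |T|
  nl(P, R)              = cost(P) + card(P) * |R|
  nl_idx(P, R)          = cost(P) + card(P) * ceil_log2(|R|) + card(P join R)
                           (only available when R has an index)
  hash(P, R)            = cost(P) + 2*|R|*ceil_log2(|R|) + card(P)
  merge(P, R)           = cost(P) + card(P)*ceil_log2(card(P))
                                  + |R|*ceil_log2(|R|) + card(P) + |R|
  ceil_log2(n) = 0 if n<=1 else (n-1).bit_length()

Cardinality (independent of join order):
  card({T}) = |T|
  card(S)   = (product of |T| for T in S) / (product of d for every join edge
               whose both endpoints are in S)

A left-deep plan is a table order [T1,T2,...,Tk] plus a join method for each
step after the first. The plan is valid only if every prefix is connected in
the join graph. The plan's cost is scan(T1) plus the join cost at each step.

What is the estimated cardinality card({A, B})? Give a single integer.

40

Tables in S: A(50), B(20)
Edges inside S: B-A(d=25)
numerator = 50 * 20 = 1000
denominator = 25 = 25
card(S) = 1000 / 25 = 40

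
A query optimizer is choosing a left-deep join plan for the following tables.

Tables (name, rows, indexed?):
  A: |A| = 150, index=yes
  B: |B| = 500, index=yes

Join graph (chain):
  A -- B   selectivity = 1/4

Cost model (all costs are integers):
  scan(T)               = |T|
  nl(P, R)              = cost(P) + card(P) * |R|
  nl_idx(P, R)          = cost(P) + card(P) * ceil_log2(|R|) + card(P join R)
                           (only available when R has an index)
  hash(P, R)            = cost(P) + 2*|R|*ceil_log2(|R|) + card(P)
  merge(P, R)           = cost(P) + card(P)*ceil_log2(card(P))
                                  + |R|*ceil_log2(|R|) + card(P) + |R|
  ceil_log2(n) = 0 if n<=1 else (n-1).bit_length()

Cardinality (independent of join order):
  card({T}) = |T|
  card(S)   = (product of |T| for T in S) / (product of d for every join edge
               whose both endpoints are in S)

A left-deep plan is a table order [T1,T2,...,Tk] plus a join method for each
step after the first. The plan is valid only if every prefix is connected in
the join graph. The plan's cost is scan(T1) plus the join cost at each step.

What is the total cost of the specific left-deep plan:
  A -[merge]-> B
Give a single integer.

step 1: scan A: cost=150, card=150
step 2: join B via merge
    card(P join B) = 150*500/(4) = 18750
    cost = 150 + 150*8 + 500*9 + 150 + 500 = 6500

6500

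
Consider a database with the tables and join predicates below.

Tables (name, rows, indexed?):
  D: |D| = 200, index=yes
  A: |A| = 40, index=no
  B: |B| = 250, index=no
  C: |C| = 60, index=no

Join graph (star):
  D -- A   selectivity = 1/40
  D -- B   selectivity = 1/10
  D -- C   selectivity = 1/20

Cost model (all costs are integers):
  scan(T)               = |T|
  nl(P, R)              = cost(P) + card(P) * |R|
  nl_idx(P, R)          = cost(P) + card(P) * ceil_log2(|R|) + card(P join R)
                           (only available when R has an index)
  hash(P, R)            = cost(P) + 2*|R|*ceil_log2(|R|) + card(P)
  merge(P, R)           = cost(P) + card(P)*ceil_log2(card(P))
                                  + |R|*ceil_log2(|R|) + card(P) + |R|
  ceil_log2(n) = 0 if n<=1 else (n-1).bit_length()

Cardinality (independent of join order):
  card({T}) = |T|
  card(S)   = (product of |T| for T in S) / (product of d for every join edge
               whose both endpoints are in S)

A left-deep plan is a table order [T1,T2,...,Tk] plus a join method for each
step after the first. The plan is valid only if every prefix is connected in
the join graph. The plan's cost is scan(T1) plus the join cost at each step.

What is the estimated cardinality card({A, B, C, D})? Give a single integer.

Tables in S: A(40), B(250), C(60), D(200)
Edges inside S: D-A(d=40), D-B(d=10), D-C(d=20)
numerator = 40 * 250 * 60 * 200 = 120000000
denominator = 40 * 10 * 20 = 8000
card(S) = 120000000 / 8000 = 15000

15000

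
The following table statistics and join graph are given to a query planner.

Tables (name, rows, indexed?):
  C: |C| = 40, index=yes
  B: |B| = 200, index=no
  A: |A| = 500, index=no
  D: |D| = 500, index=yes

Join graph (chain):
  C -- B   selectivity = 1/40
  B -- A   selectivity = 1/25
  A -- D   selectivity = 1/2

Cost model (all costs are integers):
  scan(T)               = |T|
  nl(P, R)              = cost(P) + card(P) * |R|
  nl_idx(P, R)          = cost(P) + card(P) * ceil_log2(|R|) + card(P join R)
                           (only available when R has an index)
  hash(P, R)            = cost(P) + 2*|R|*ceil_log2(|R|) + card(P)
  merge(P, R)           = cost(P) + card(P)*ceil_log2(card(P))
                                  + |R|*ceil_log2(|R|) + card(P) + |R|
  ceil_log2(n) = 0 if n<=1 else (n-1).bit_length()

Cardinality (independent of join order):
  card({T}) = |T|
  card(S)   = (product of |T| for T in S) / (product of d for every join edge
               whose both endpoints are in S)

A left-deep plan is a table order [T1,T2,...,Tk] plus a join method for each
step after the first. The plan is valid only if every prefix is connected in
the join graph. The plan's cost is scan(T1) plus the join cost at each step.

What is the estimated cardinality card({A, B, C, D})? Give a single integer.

1000000

Tables in S: A(500), B(200), C(40), D(500)
Edges inside S: C-B(d=40), B-A(d=25), A-D(d=2)
numerator = 500 * 200 * 40 * 500 = 2000000000
denominator = 40 * 25 * 2 = 2000
card(S) = 2000000000 / 2000 = 1000000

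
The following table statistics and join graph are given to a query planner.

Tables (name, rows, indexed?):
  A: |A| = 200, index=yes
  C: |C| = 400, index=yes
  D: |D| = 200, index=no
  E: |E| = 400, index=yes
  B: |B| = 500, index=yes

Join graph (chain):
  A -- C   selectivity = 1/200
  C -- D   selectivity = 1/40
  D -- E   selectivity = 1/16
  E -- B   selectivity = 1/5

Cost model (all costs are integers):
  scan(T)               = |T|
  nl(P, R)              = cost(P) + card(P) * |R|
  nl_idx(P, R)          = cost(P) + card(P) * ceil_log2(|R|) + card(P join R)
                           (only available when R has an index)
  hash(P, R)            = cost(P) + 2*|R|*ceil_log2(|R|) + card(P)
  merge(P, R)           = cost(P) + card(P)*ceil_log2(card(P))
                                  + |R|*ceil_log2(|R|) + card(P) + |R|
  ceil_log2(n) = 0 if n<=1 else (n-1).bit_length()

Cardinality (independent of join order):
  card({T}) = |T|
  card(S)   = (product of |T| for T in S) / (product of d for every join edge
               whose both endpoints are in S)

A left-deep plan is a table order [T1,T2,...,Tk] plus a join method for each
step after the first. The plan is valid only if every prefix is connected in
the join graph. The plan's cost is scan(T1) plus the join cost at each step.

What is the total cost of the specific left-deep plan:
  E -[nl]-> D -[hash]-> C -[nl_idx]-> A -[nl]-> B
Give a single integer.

step 1: scan E: cost=400, card=400
step 2: join D via nl
    card(P join D) = 400*200/(16) = 5000
    cost = 400 + 400*200 = 80400
step 3: join C via hash
    card(P join C) = 5000*400/(40) = 50000
    cost = 80400 + 2*400*9 + 5000 = 92600
step 4: join A via nl_idx
    card(P join A) = 50000*200/(200) = 50000
    cost = 92600 + 50000*8 + 50000 = 542600
step 5: join B via nl
    card(P join B) = 50000*500/(5) = 5000000
    cost = 542600 + 50000*500 = 25542600

25542600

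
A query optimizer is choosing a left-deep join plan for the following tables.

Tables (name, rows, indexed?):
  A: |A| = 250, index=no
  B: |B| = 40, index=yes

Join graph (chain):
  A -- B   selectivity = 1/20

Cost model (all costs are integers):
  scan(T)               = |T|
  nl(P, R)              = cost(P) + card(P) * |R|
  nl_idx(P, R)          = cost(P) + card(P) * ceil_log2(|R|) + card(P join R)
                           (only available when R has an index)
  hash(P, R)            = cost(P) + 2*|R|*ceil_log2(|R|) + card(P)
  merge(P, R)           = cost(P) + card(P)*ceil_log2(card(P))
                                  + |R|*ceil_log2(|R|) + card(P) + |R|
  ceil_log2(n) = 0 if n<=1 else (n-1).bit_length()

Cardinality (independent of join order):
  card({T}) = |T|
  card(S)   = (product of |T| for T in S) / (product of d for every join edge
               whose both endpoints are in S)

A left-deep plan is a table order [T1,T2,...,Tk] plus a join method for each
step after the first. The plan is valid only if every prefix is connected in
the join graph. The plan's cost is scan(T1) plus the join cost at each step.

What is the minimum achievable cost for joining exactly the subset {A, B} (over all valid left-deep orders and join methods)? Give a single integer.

980

Selinger DP over subsets of {A,B}:
  {A}: scan cost=250, card=250
  {B}: scan cost=40, card=40
  {AB}: card=500; try (B,hash)→980, (B,nl_idx)→2250, (A,merge)→2570, (B,merge)→2780, (A,hash)→4080, (A,nl)→10040 …(+1); best=980 via (B,hash)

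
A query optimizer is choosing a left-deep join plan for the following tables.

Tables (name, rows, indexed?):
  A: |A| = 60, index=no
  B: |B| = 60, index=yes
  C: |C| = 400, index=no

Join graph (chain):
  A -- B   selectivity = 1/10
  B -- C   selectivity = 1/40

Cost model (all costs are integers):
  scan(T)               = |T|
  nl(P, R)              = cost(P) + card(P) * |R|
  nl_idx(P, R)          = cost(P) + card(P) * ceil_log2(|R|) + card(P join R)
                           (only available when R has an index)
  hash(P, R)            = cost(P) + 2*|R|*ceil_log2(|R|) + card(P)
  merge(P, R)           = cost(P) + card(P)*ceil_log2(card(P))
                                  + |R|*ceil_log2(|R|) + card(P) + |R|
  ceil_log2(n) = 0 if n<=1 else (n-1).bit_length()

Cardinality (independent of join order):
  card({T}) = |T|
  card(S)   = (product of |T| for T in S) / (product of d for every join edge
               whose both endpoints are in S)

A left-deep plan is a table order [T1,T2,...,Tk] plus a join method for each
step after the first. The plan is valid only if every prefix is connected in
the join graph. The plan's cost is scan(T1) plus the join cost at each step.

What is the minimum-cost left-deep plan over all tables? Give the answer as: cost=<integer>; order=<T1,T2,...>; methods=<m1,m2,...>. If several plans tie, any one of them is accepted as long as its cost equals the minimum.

Selinger DP (subsets sized 1..n):
  {A}: scan cost=60, card=60
  {B}: scan cost=60, card=60
  {C}: scan cost=400, card=400
  {AB}: card=360; try (B,nl_idx)→780, (B,hash)→840, (A,hash)→840, (B,merge)→900, (A,merge)→900, (B,nl)→3660 …(+1); best=780 via (B,nl_idx)
  {BC}: card=600; try (B,hash)→1520, (B,nl_idx)→3400, (C,merge)→4480, (B,merge)→4820, (C,hash)→7320, (C,nl)→24060 …(+1); best=1520 via (B,hash)
  {ABC}: card=3600; try (A,hash)→2840, (C,hash)→8340, (C,merge)→8380, (A,merge)→8540, (A,nl)→37520, (C,nl)→144780; best=2840 via (A,hash)

cost=2840; order=C,B,A; methods=hash,hash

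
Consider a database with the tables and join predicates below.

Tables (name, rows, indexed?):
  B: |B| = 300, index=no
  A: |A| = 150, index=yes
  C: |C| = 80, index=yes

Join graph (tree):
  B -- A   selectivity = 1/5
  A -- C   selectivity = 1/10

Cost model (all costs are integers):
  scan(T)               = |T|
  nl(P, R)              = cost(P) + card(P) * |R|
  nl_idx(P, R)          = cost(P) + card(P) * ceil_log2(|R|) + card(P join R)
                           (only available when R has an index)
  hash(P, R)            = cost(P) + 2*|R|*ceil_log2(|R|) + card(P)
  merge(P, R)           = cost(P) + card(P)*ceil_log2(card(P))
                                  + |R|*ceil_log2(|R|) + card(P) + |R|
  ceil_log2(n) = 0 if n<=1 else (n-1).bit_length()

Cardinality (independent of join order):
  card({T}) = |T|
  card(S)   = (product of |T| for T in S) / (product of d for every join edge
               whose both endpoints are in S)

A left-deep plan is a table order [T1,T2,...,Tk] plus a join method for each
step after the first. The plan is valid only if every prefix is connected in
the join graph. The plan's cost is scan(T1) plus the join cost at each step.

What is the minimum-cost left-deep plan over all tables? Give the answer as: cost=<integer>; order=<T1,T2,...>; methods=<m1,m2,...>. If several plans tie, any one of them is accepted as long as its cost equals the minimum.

Selinger DP (subsets sized 1..n):
  {B}: scan cost=300, card=300
  {A}: scan cost=150, card=150
  {C}: scan cost=80, card=80
  {AB}: card=9000; try (A,hash)→3000, (B,merge)→4500, (A,merge)→4650, (B,hash)→5700, (A,nl_idx)→11700, (B,nl)→45150 …(+1); best=3000 via (A,hash)
  {AC}: card=1200; try (C,hash)→1420, (A,nl_idx)→1920, (A,merge)→2070, (C,merge)→2140, (C,nl_idx)→2400, (A,hash)→2560 …(+2); best=1420 via (C,hash)
  {ABC}: card=72000; try (B,hash)→8020, (C,hash)→13120, (B,merge)→18820, (C,nl_idx)→138000, (C,merge)→138640, (B,nl)→361420 …(+1); best=8020 via (B,hash)

cost=8020; order=A,C,B; methods=hash,hash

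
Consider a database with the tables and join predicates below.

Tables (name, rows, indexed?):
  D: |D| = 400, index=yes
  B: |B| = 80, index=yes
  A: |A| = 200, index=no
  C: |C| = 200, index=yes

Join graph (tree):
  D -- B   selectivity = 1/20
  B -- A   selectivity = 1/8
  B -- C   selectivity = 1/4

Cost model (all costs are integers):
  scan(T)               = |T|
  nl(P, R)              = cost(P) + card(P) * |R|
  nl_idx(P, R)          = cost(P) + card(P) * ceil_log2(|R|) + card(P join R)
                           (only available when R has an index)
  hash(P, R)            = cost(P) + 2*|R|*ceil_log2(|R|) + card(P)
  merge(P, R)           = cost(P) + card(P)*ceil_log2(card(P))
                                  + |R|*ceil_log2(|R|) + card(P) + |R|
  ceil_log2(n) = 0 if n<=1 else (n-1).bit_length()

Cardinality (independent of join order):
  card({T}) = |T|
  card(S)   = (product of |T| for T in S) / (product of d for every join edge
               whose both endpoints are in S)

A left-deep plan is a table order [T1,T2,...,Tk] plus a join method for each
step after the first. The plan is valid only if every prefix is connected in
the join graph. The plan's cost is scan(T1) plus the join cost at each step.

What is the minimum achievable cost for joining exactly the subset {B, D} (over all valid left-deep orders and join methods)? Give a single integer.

Selinger DP over subsets of {B,D}:
  {D}: scan cost=400, card=400
  {B}: scan cost=80, card=80
  {BD}: card=1600; try (B,hash)→1920, (D,nl_idx)→2400, (D,merge)→4720, (B,nl_idx)→4800, (B,merge)→5040, (D,hash)→7360 …(+2); best=1920 via (B,hash)

1920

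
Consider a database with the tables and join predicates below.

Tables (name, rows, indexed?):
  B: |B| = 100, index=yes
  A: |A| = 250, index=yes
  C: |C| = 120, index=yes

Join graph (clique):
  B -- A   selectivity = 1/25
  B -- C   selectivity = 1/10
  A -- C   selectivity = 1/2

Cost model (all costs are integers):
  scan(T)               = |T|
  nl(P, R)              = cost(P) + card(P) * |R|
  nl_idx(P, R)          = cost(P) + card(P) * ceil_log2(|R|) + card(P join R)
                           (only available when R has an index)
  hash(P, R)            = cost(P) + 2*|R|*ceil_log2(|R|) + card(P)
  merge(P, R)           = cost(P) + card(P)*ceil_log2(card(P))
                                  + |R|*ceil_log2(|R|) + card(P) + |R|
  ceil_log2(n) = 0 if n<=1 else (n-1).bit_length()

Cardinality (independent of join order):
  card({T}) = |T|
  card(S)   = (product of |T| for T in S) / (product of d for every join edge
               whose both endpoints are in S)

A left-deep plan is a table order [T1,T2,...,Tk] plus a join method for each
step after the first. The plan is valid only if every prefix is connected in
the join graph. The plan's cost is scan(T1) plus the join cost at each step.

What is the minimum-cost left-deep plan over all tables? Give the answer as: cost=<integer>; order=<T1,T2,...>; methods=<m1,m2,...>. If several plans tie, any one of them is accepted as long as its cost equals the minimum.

cost=4580; order=A,B,C; methods=hash,hash

Selinger DP (subsets sized 1..n):
  {B}: scan cost=100, card=100
  {A}: scan cost=250, card=250
  {C}: scan cost=120, card=120
  {AB}: card=1000; try (B,hash)→1900, (A,nl_idx)→1900, (B,nl_idx)→3000, (A,merge)→3150, (B,merge)→3300, (A,hash)→4200 …(+2); best=1900 via (B,hash)
  {BC}: card=1200; try (B,hash)→1640, (C,merge)→1860, (C,hash)→1880, (B,merge)→1880, (C,nl_idx)→2000, (B,nl_idx)→2160 …(+2); best=1640 via (B,hash)
  {AC}: card=15000; try (C,hash)→2180, (A,merge)→3330, (C,merge)→3460, (A,hash)→4240, (A,nl_idx)→16080, (C,nl_idx)→17000 …(+2); best=2180 via (C,hash)
  {ABC}: card=6000; try (C,hash)→4580, (A,hash)→6840, (C,merge)→13860, (C,nl_idx)→14900, (A,nl_idx)→17240, (A,merge)→18290 …(+6); best=4580 via (C,hash)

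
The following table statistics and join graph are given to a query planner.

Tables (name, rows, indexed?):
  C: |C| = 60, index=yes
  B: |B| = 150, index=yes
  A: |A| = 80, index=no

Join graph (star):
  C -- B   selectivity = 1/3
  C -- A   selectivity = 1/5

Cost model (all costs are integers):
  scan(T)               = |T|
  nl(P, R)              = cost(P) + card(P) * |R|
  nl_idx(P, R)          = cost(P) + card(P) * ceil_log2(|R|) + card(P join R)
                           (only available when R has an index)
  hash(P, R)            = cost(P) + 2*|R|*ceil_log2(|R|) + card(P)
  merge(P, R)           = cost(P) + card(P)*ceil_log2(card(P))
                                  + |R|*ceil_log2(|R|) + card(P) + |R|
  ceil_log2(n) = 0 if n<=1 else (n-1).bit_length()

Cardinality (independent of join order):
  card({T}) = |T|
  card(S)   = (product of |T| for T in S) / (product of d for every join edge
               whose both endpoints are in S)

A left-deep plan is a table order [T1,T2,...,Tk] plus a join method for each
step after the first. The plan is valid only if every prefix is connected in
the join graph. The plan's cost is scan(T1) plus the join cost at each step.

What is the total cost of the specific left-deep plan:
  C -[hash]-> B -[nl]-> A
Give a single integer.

242520

step 1: scan C: cost=60, card=60
step 2: join B via hash
    card(P join B) = 60*150/(3) = 3000
    cost = 60 + 2*150*8 + 60 = 2520
step 3: join A via nl
    card(P join A) = 3000*80/(5) = 48000
    cost = 2520 + 3000*80 = 242520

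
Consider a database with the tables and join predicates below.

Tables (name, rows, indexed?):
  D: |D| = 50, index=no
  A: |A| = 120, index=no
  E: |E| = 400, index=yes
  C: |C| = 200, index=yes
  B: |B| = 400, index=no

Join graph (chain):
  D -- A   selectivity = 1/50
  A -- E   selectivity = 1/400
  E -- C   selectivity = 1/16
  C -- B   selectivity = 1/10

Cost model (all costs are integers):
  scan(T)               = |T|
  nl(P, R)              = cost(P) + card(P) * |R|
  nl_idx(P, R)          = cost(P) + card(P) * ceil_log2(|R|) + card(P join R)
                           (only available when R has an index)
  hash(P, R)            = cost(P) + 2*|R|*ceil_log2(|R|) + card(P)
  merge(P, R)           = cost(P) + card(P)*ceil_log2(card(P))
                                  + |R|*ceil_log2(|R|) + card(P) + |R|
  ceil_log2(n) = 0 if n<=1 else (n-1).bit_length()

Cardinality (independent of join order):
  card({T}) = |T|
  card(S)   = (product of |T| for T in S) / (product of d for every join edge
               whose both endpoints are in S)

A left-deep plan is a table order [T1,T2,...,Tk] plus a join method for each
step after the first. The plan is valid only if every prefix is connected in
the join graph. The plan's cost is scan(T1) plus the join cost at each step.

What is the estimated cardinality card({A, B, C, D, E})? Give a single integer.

60000

Tables in S: A(120), B(400), C(200), D(50), E(400)
Edges inside S: D-A(d=50), A-E(d=400), E-C(d=16), C-B(d=10)
numerator = 120 * 400 * 200 * 50 * 400 = 192000000000
denominator = 50 * 400 * 16 * 10 = 3200000
card(S) = 192000000000 / 3200000 = 60000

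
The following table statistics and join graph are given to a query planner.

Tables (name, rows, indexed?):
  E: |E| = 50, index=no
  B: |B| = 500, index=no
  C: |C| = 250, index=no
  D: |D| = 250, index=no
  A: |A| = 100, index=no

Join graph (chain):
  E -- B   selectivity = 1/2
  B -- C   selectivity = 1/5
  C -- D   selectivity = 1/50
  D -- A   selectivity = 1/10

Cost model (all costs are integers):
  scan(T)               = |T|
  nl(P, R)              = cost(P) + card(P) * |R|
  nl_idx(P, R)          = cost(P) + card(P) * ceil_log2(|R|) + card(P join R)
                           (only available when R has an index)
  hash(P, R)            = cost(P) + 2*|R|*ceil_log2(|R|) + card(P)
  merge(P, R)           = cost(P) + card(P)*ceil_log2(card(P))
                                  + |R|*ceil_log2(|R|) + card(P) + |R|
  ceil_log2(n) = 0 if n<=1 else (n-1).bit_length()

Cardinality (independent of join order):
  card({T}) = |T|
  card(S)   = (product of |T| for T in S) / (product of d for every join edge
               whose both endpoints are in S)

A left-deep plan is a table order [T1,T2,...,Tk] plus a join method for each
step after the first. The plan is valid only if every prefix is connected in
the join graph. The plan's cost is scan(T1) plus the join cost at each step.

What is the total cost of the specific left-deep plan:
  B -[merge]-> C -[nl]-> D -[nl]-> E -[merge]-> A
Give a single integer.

step 1: scan B: cost=500, card=500
step 2: join C via merge
    card(P join C) = 500*250/(5) = 25000
    cost = 500 + 500*9 + 250*8 + 500 + 250 = 7750
step 3: join D via nl
    card(P join D) = 25000*250/(50) = 125000
    cost = 7750 + 25000*250 = 6257750
step 4: join E via nl
    card(P join E) = 125000*50/(2) = 3125000
    cost = 6257750 + 125000*50 = 12507750
step 5: join A via merge
    card(P join A) = 3125000*100/(10) = 31250000
    cost = 12507750 + 3125000*22 + 100*7 + 3125000 + 100 = 84383550

84383550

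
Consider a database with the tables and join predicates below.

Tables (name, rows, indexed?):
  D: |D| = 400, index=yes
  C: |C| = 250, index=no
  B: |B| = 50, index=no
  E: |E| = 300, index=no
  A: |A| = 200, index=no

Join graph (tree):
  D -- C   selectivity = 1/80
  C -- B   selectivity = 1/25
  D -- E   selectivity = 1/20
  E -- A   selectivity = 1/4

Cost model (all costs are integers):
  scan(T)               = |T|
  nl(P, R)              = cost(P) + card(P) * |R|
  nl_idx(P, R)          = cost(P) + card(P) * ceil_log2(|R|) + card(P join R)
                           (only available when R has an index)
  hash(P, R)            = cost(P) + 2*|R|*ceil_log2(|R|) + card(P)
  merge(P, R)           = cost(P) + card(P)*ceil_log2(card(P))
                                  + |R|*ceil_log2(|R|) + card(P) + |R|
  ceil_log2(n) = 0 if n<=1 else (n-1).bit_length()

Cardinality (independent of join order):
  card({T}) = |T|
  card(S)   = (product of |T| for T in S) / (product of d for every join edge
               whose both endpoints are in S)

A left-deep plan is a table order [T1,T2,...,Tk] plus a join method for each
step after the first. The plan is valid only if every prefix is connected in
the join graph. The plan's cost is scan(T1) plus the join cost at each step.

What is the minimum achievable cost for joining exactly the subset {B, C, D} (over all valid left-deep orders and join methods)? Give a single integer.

5600

Selinger DP over subsets of {B,C,D}:
  {D}: scan cost=400, card=400
  {C}: scan cost=250, card=250
  {B}: scan cost=50, card=50
  {CD}: card=1250; try (D,nl_idx)→3750, (C,hash)→4800, (D,merge)→6500, (C,merge)→6650, (D,hash)→7700, (D,nl)→100250 …(+1); best=3750 via (D,nl_idx)
  {BC}: card=500; try (B,hash)→1100, (C,merge)→2650, (B,merge)→2850, (C,hash)→4100, (C,nl)→12550, (B,nl)→12750; best=1100 via (B,hash)
  {BCD}: card=2500; try (B,hash)→5600, (D,nl_idx)→8100, (D,hash)→8800, (D,merge)→10100, (B,merge)→19100, (B,nl)→66250 …(+1); best=5600 via (B,hash)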